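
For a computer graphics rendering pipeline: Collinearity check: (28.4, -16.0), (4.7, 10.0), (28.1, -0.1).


Cross product: (4.7-28.4)*((-0.1)-(-16)) - (10-(-16))*(28.1-28.4)
= -369.03

No, not collinear


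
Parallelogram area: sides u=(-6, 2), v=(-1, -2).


|u x v| = |(-6)*(-2) - 2*(-1)|
= |12 - (-2)| = 14

14


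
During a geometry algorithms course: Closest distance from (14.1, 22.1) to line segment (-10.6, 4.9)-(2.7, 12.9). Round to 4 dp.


Project P onto AB: t = 1 (clamped to [0,1])
Closest point on segment: (2.7, 12.9)
Distance: 14.6492

14.6492


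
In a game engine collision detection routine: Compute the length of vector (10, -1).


|u| = sqrt(10^2 + (-1)^2) = sqrt(101) = 10.0499

10.0499


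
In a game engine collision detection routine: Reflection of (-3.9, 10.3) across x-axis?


Reflection over x-axis: (x,y) -> (x,-y)
(-3.9, 10.3) -> (-3.9, -10.3)

(-3.9, -10.3)


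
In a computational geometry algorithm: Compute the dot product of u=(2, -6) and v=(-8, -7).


u . v = u_x*v_x + u_y*v_y = 2*(-8) + (-6)*(-7)
= (-16) + 42 = 26

26


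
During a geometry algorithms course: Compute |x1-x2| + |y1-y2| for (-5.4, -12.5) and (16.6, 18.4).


|(-5.4)-16.6| + |(-12.5)-18.4| = 22 + 30.9 = 52.9

52.9


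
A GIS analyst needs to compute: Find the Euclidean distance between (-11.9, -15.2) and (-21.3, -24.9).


dx=-9.4, dy=-9.7
d^2 = (-9.4)^2 + (-9.7)^2 = 182.45
d = sqrt(182.45) = 13.5074

13.5074


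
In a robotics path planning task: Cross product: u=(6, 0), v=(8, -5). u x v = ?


u x v = u_x*v_y - u_y*v_x = 6*(-5) - 0*8
= (-30) - 0 = -30

-30


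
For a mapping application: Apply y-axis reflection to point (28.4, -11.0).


Reflection over y-axis: (x,y) -> (-x,y)
(28.4, -11) -> (-28.4, -11)

(-28.4, -11)


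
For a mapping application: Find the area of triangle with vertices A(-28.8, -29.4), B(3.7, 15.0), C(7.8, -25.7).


Area = |x_A(y_B-y_C) + x_B(y_C-y_A) + x_C(y_A-y_B)|/2
= |(-1172.16) + 13.69 + (-346.32)|/2
= 1504.79/2 = 752.395

752.395


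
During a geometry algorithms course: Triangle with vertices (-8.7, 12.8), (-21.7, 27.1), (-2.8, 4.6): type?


Side lengths squared: AB^2=373.49, BC^2=863.46, CA^2=102.05
Sorted: [102.05, 373.49, 863.46]
By sides: Scalene, By angles: Obtuse

Scalene, Obtuse


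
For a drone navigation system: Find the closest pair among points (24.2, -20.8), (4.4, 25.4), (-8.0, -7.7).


d(P0,P1) = 50.2641, d(P0,P2) = 34.7628, d(P1,P2) = 35.3464
Closest: P0 and P2

Closest pair: (24.2, -20.8) and (-8.0, -7.7), distance = 34.7628


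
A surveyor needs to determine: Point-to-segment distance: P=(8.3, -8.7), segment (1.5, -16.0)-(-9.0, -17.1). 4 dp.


Project P onto AB: t = 0 (clamped to [0,1])
Closest point on segment: (1.5, -16)
Distance: 9.9765

9.9765


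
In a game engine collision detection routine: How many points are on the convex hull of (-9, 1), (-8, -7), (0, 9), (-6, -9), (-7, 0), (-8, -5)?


Convex hull vertices (CCW): (-9, 1), (-8, -7), (-6, -9), (0, 9)
Count = 4

4


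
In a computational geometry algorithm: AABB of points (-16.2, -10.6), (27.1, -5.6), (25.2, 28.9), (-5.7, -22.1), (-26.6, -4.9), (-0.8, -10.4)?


x range: [-26.6, 27.1]
y range: [-22.1, 28.9]
Bounding box: (-26.6,-22.1) to (27.1,28.9)

(-26.6,-22.1) to (27.1,28.9)


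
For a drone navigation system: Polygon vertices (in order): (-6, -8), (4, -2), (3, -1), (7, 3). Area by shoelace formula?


Shoelace sum: ((-6)*(-2) - 4*(-8)) + (4*(-1) - 3*(-2)) + (3*3 - 7*(-1)) + (7*(-8) - (-6)*3)
= 24
Area = |24|/2 = 12

12


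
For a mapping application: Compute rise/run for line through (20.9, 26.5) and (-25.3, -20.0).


slope = (y2-y1)/(x2-x1) = ((-20)-26.5)/((-25.3)-20.9) = (-46.5)/(-46.2) = 1.0065

1.0065


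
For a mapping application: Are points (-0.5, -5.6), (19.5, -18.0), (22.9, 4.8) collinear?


Cross product: (19.5-(-0.5))*(4.8-(-5.6)) - ((-18)-(-5.6))*(22.9-(-0.5))
= 498.16

No, not collinear


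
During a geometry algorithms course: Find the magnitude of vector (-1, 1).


|u| = sqrt((-1)^2 + 1^2) = sqrt(2) = 1.4142

1.4142


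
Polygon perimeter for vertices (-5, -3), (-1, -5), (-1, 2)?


Sides: (-5, -3)->(-1, -5): sqrt(20) = 4.472136, (-1, -5)->(-1, 2): sqrt(49) = 7, (-1, 2)->(-5, -3): sqrt(41) = 6.403124
Sum = 17.87526
Perimeter = 17.8753

17.8753


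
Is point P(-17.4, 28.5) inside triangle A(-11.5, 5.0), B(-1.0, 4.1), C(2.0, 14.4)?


Cross products: AB x AP = 241.44, BC x BP = 242.12, CA x CP = -372.71
All same sign? no

No, outside


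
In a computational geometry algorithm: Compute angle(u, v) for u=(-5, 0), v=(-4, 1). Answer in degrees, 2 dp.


u.v = 20, |u| = sqrt(25) = 5, |v| = sqrt(17) = 4.1231
cos(theta) = u.v/(|u||v|) = 20/sqrt(425) = 0.970143
theta = acos(0.970143) = 14.04 degrees

14.04 degrees


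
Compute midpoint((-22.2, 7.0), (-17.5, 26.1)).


M = (((-22.2)+(-17.5))/2, (7+26.1)/2)
= (-19.85, 16.55)

(-19.85, 16.55)


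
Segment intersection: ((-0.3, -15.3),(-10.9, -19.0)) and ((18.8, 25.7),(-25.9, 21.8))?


Cross products: d1=1758.21, d2=1882.26, d3=-363.93, d4=-487.98
d1*d2 < 0 and d3*d4 < 0? no

No, they don't intersect


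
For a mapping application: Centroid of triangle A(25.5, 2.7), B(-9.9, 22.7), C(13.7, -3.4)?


Centroid = ((x_A+x_B+x_C)/3, (y_A+y_B+y_C)/3)
= ((25.5+(-9.9)+13.7)/3, (2.7+22.7+(-3.4))/3)
= (9.7667, 7.3333)

(9.7667, 7.3333)


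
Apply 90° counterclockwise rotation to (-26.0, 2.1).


90° CCW: (x,y) -> (-y, x)
(-26,2.1) -> (-2.1, -26)

(-2.1, -26)


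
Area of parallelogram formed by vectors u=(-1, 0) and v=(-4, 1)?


|u x v| = |(-1)*1 - 0*(-4)|
= |(-1) - 0| = 1

1


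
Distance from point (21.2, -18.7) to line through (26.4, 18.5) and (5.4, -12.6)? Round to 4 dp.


|cross product| = 619.48
|line direction| = sqrt(1408.21) = 37.5261
Distance = 619.48/sqrt(1408.21) = 16.508

16.508


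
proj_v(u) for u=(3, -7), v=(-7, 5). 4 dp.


u.v = -56, |v| = sqrt(74) = 8.6023
Scalar projection = u.v / |v| = -56 / sqrt(74) = -6.5099

-6.5099


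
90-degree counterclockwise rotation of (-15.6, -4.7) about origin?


90° CCW: (x,y) -> (-y, x)
(-15.6,-4.7) -> (4.7, -15.6)

(4.7, -15.6)


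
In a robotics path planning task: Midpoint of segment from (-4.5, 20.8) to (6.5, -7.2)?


M = (((-4.5)+6.5)/2, (20.8+(-7.2))/2)
= (1, 6.8)

(1, 6.8)


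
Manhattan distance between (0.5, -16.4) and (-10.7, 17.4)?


|0.5-(-10.7)| + |(-16.4)-17.4| = 11.2 + 33.8 = 45

45


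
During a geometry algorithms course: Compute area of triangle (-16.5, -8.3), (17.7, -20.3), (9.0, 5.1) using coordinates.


Area = |x_A(y_B-y_C) + x_B(y_C-y_A) + x_C(y_A-y_B)|/2
= |419.1 + 237.18 + 108|/2
= 764.28/2 = 382.14

382.14


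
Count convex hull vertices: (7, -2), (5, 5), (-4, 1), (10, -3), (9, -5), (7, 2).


Convex hull vertices (CCW): (-4, 1), (9, -5), (10, -3), (7, 2), (5, 5)
Count = 5

5


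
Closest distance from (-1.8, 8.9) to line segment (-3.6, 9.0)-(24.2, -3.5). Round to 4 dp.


Project P onto AB: t = 0.0552 (clamped to [0,1])
Closest point on segment: (-2.0653, 8.3099)
Distance: 0.647

0.647


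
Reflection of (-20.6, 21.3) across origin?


Reflection over origin: (x,y) -> (-x,-y)
(-20.6, 21.3) -> (20.6, -21.3)

(20.6, -21.3)


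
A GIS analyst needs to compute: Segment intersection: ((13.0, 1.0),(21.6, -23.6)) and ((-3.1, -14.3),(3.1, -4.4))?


Cross products: d1=-64.53, d2=-302.19, d3=-527.64, d4=-289.98
d1*d2 < 0 and d3*d4 < 0? no

No, they don't intersect


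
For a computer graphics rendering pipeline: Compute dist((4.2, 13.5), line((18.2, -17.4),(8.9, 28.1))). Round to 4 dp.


|cross product| = 349.63
|line direction| = sqrt(2156.74) = 46.4407
Distance = 349.63/sqrt(2156.74) = 7.5285

7.5285


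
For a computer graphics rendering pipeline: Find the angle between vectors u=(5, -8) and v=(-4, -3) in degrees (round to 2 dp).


u.v = 4, |u| = sqrt(89) = 9.434, |v| = sqrt(25) = 5
cos(theta) = u.v/(|u||v|) = 4/sqrt(2225) = 0.0848
theta = acos(0.0848) = 85.14 degrees

85.14 degrees


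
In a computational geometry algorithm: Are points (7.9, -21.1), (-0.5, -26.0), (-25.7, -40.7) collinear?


Cross product: ((-0.5)-7.9)*((-40.7)-(-21.1)) - ((-26)-(-21.1))*((-25.7)-7.9)
= 0

Yes, collinear


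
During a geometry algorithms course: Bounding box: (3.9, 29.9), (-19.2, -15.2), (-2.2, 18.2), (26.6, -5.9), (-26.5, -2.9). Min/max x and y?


x range: [-26.5, 26.6]
y range: [-15.2, 29.9]
Bounding box: (-26.5,-15.2) to (26.6,29.9)

(-26.5,-15.2) to (26.6,29.9)


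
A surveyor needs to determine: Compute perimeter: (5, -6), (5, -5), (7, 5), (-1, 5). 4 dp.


Sides: (5, -6)->(5, -5): sqrt(1) = 1, (5, -5)->(7, 5): sqrt(104) = 10.198039, (7, 5)->(-1, 5): sqrt(64) = 8, (-1, 5)->(5, -6): sqrt(157) = 12.529964
Sum = 31.728003
Perimeter = 31.728

31.728


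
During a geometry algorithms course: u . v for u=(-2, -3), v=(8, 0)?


u . v = u_x*v_x + u_y*v_y = (-2)*8 + (-3)*0
= (-16) + 0 = -16

-16


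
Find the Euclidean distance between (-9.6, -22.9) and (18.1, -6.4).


dx=27.7, dy=16.5
d^2 = 27.7^2 + 16.5^2 = 1039.54
d = sqrt(1039.54) = 32.2419

32.2419


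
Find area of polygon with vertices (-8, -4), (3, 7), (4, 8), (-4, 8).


Shoelace sum: ((-8)*7 - 3*(-4)) + (3*8 - 4*7) + (4*8 - (-4)*8) + ((-4)*(-4) - (-8)*8)
= 96
Area = |96|/2 = 48

48


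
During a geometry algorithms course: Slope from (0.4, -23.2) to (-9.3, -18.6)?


slope = (y2-y1)/(x2-x1) = ((-18.6)-(-23.2))/((-9.3)-0.4) = 4.6/(-9.7) = -0.4742

-0.4742


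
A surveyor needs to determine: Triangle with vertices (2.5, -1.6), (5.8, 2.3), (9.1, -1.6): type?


Side lengths squared: AB^2=26.1, BC^2=26.1, CA^2=43.56
Sorted: [26.1, 26.1, 43.56]
By sides: Isosceles, By angles: Acute

Isosceles, Acute


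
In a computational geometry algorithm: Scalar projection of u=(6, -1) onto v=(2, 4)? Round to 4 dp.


u.v = 8, |v| = sqrt(20) = 4.4721
Scalar projection = u.v / |v| = 8 / sqrt(20) = 1.7889

1.7889


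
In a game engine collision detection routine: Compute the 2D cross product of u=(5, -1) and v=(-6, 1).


u x v = u_x*v_y - u_y*v_x = 5*1 - (-1)*(-6)
= 5 - 6 = -1

-1


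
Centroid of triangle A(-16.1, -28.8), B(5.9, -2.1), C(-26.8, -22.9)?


Centroid = ((x_A+x_B+x_C)/3, (y_A+y_B+y_C)/3)
= (((-16.1)+5.9+(-26.8))/3, ((-28.8)+(-2.1)+(-22.9))/3)
= (-12.3333, -17.9333)

(-12.3333, -17.9333)


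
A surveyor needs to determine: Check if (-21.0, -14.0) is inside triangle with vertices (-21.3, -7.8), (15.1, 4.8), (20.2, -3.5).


Cross products: AB x AP = -229.46, BC x BP = -395.51, CA x CP = 258.59
All same sign? no

No, outside


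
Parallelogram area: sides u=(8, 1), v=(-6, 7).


|u x v| = |8*7 - 1*(-6)|
= |56 - (-6)| = 62

62


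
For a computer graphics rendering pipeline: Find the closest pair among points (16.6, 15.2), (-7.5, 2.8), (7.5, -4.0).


d(P0,P1) = 27.103, d(P0,P2) = 21.2474, d(P1,P2) = 16.4694
Closest: P1 and P2

Closest pair: (-7.5, 2.8) and (7.5, -4.0), distance = 16.4694


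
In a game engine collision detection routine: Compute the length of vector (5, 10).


|u| = sqrt(5^2 + 10^2) = sqrt(125) = 11.1803

11.1803


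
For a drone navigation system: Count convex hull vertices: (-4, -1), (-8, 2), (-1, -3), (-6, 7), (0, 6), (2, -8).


Convex hull vertices (CCW): (-8, 2), (2, -8), (0, 6), (-6, 7)
Count = 4

4


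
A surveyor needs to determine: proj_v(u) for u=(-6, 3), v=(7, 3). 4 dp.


u.v = -33, |v| = sqrt(58) = 7.6158
Scalar projection = u.v / |v| = -33 / sqrt(58) = -4.3331

-4.3331


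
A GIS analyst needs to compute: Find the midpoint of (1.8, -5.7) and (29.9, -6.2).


M = ((1.8+29.9)/2, ((-5.7)+(-6.2))/2)
= (15.85, -5.95)

(15.85, -5.95)


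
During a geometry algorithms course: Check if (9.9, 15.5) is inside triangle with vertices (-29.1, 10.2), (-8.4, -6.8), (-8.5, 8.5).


Cross products: AB x AP = 772.71, BC x BP = -282.22, CA x CP = -175.48
All same sign? no

No, outside


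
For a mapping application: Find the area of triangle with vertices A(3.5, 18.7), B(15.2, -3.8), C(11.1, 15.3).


Area = |x_A(y_B-y_C) + x_B(y_C-y_A) + x_C(y_A-y_B)|/2
= |(-66.85) + (-51.68) + 249.75|/2
= 131.22/2 = 65.61

65.61


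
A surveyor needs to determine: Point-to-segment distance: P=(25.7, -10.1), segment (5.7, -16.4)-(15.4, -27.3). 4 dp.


Project P onto AB: t = 0.5887 (clamped to [0,1])
Closest point on segment: (11.4102, -22.8166)
Distance: 19.1288

19.1288


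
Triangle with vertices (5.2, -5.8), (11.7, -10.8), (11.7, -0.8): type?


Side lengths squared: AB^2=67.25, BC^2=100, CA^2=67.25
Sorted: [67.25, 67.25, 100]
By sides: Isosceles, By angles: Acute

Isosceles, Acute


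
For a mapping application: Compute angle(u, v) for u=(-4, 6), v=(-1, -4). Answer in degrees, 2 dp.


u.v = -20, |u| = sqrt(52) = 7.2111, |v| = sqrt(17) = 4.1231
cos(theta) = u.v/(|u||v|) = -20/sqrt(884) = -0.672673
theta = acos(-0.672673) = 132.27 degrees

132.27 degrees


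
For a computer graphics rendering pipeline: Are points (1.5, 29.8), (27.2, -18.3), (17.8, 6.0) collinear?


Cross product: (27.2-1.5)*(6-29.8) - ((-18.3)-29.8)*(17.8-1.5)
= 172.37

No, not collinear


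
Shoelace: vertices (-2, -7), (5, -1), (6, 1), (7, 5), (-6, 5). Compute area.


Shoelace sum: ((-2)*(-1) - 5*(-7)) + (5*1 - 6*(-1)) + (6*5 - 7*1) + (7*5 - (-6)*5) + ((-6)*(-7) - (-2)*5)
= 188
Area = |188|/2 = 94

94


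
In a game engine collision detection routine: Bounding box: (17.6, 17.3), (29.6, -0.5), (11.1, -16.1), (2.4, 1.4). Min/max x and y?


x range: [2.4, 29.6]
y range: [-16.1, 17.3]
Bounding box: (2.4,-16.1) to (29.6,17.3)

(2.4,-16.1) to (29.6,17.3)


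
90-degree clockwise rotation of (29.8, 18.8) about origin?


90° CW: (x,y) -> (y, -x)
(29.8,18.8) -> (18.8, -29.8)

(18.8, -29.8)


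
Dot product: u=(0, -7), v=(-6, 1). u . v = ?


u . v = u_x*v_x + u_y*v_y = 0*(-6) + (-7)*1
= 0 + (-7) = -7

-7


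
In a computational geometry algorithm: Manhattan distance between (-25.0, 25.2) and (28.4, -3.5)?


|(-25)-28.4| + |25.2-(-3.5)| = 53.4 + 28.7 = 82.1

82.1


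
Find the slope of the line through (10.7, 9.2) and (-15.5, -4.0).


slope = (y2-y1)/(x2-x1) = ((-4)-9.2)/((-15.5)-10.7) = (-13.2)/(-26.2) = 0.5038

0.5038


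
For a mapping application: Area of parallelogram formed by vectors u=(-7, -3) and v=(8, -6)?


|u x v| = |(-7)*(-6) - (-3)*8|
= |42 - (-24)| = 66

66


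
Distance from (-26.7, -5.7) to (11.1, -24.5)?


dx=37.8, dy=-18.8
d^2 = 37.8^2 + (-18.8)^2 = 1782.28
d = sqrt(1782.28) = 42.2171

42.2171


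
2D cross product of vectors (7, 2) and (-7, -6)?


u x v = u_x*v_y - u_y*v_x = 7*(-6) - 2*(-7)
= (-42) - (-14) = -28

-28


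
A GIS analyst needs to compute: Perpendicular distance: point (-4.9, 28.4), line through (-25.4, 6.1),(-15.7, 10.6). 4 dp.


|cross product| = 124.06
|line direction| = sqrt(114.34) = 10.693
Distance = 124.06/sqrt(114.34) = 11.602

11.602


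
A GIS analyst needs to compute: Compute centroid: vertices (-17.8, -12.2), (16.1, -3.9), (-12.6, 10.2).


Centroid = ((x_A+x_B+x_C)/3, (y_A+y_B+y_C)/3)
= (((-17.8)+16.1+(-12.6))/3, ((-12.2)+(-3.9)+10.2)/3)
= (-4.7667, -1.9667)

(-4.7667, -1.9667)


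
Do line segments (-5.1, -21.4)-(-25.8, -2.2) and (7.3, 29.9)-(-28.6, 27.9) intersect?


Cross products: d1=1816.87, d2=1086.19, d3=-1299.99, d4=-569.31
d1*d2 < 0 and d3*d4 < 0? no

No, they don't intersect


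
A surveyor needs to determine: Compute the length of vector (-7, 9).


|u| = sqrt((-7)^2 + 9^2) = sqrt(130) = 11.4018

11.4018


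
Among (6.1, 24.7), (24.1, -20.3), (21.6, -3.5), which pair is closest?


d(P0,P1) = 48.4665, d(P0,P2) = 32.179, d(P1,P2) = 16.985
Closest: P1 and P2

Closest pair: (24.1, -20.3) and (21.6, -3.5), distance = 16.985


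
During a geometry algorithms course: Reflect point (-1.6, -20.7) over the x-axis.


Reflection over x-axis: (x,y) -> (x,-y)
(-1.6, -20.7) -> (-1.6, 20.7)

(-1.6, 20.7)


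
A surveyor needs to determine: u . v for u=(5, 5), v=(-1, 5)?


u . v = u_x*v_x + u_y*v_y = 5*(-1) + 5*5
= (-5) + 25 = 20

20


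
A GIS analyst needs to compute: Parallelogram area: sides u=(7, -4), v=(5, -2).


|u x v| = |7*(-2) - (-4)*5|
= |(-14) - (-20)| = 6

6


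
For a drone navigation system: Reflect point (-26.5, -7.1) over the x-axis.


Reflection over x-axis: (x,y) -> (x,-y)
(-26.5, -7.1) -> (-26.5, 7.1)

(-26.5, 7.1)


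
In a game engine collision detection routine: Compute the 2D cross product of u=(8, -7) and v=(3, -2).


u x v = u_x*v_y - u_y*v_x = 8*(-2) - (-7)*3
= (-16) - (-21) = 5

5


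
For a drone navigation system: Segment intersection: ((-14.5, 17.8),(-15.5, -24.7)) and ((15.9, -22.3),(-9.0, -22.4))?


Cross products: d1=-1001.53, d2=56.62, d3=1332.1, d4=273.95
d1*d2 < 0 and d3*d4 < 0? no

No, they don't intersect


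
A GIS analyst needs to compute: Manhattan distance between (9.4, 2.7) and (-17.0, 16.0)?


|9.4-(-17)| + |2.7-16| = 26.4 + 13.3 = 39.7

39.7


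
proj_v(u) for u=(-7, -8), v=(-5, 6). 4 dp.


u.v = -13, |v| = sqrt(61) = 7.8102
Scalar projection = u.v / |v| = -13 / sqrt(61) = -1.6645

-1.6645


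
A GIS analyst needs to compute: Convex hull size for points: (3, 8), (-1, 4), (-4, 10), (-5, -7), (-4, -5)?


Convex hull vertices (CCW): (-5, -7), (3, 8), (-4, 10)
Count = 3

3


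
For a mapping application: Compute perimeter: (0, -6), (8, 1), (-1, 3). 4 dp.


Sides: (0, -6)->(8, 1): sqrt(113) = 10.630146, (8, 1)->(-1, 3): sqrt(85) = 9.219544, (-1, 3)->(0, -6): sqrt(82) = 9.055385
Sum = 28.905075
Perimeter = 28.9051

28.9051


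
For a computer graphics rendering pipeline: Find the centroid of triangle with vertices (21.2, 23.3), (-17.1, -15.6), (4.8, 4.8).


Centroid = ((x_A+x_B+x_C)/3, (y_A+y_B+y_C)/3)
= ((21.2+(-17.1)+4.8)/3, (23.3+(-15.6)+4.8)/3)
= (2.9667, 4.1667)

(2.9667, 4.1667)


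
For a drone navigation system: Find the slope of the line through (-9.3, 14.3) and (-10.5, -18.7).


slope = (y2-y1)/(x2-x1) = ((-18.7)-14.3)/((-10.5)-(-9.3)) = (-33)/(-1.2) = 27.5

27.5


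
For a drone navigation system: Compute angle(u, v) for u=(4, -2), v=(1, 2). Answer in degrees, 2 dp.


u.v = 0, |u| = sqrt(20) = 4.4721, |v| = sqrt(5) = 2.2361
cos(theta) = u.v/(|u||v|) = 0/sqrt(100) = 0
theta = acos(0) = 90 degrees

90 degrees


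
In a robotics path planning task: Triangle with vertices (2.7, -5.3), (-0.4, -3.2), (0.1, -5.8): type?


Side lengths squared: AB^2=14.02, BC^2=7.01, CA^2=7.01
Sorted: [7.01, 7.01, 14.02]
By sides: Isosceles, By angles: Right

Isosceles, Right


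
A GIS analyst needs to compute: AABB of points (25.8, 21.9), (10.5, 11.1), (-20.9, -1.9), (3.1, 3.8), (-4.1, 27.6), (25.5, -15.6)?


x range: [-20.9, 25.8]
y range: [-15.6, 27.6]
Bounding box: (-20.9,-15.6) to (25.8,27.6)

(-20.9,-15.6) to (25.8,27.6)


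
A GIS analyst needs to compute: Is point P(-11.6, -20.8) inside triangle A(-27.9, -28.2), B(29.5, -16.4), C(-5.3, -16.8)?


Cross products: AB x AP = 232.42, BC x BP = 136.68, CA x CP = 18.58
All same sign? yes

Yes, inside


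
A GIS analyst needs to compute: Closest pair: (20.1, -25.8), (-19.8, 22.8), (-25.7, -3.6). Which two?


d(P0,P1) = 62.8806, d(P0,P2) = 50.8968, d(P1,P2) = 27.0512
Closest: P1 and P2

Closest pair: (-19.8, 22.8) and (-25.7, -3.6), distance = 27.0512


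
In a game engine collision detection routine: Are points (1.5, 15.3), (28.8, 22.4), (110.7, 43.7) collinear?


Cross product: (28.8-1.5)*(43.7-15.3) - (22.4-15.3)*(110.7-1.5)
= 0

Yes, collinear


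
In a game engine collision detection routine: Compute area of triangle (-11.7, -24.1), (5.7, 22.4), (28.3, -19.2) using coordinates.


Area = |x_A(y_B-y_C) + x_B(y_C-y_A) + x_C(y_A-y_B)|/2
= |(-486.72) + 27.93 + (-1315.95)|/2
= 1774.74/2 = 887.37

887.37


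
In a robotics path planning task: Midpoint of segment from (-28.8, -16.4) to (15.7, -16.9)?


M = (((-28.8)+15.7)/2, ((-16.4)+(-16.9))/2)
= (-6.55, -16.65)

(-6.55, -16.65)


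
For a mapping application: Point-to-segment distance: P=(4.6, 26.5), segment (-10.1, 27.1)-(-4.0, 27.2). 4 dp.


Project P onto AB: t = 1 (clamped to [0,1])
Closest point on segment: (-4, 27.2)
Distance: 8.6284

8.6284


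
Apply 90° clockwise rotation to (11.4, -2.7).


90° CW: (x,y) -> (y, -x)
(11.4,-2.7) -> (-2.7, -11.4)

(-2.7, -11.4)


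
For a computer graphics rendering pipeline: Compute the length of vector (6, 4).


|u| = sqrt(6^2 + 4^2) = sqrt(52) = 7.2111

7.2111


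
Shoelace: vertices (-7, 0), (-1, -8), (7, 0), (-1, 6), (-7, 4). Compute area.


Shoelace sum: ((-7)*(-8) - (-1)*0) + ((-1)*0 - 7*(-8)) + (7*6 - (-1)*0) + ((-1)*4 - (-7)*6) + ((-7)*0 - (-7)*4)
= 220
Area = |220|/2 = 110

110


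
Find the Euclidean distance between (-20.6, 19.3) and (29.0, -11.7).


dx=49.6, dy=-31
d^2 = 49.6^2 + (-31)^2 = 3421.16
d = sqrt(3421.16) = 58.4907

58.4907


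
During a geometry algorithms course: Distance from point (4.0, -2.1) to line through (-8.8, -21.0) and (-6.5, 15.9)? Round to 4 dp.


|cross product| = 428.85
|line direction| = sqrt(1366.9) = 36.9716
Distance = 428.85/sqrt(1366.9) = 11.5994

11.5994


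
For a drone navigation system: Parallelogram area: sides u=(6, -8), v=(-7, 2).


|u x v| = |6*2 - (-8)*(-7)|
= |12 - 56| = 44

44


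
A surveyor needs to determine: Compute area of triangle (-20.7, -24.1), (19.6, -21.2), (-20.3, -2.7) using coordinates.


Area = |x_A(y_B-y_C) + x_B(y_C-y_A) + x_C(y_A-y_B)|/2
= |382.95 + 419.44 + 58.87|/2
= 861.26/2 = 430.63

430.63


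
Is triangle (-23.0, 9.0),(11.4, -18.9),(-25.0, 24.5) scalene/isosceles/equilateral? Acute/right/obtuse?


Side lengths squared: AB^2=1961.77, BC^2=3208.52, CA^2=244.25
Sorted: [244.25, 1961.77, 3208.52]
By sides: Scalene, By angles: Obtuse

Scalene, Obtuse


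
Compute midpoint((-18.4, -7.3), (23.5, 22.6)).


M = (((-18.4)+23.5)/2, ((-7.3)+22.6)/2)
= (2.55, 7.65)

(2.55, 7.65)


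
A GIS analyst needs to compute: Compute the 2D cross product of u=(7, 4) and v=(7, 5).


u x v = u_x*v_y - u_y*v_x = 7*5 - 4*7
= 35 - 28 = 7

7


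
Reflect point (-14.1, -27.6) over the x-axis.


Reflection over x-axis: (x,y) -> (x,-y)
(-14.1, -27.6) -> (-14.1, 27.6)

(-14.1, 27.6)


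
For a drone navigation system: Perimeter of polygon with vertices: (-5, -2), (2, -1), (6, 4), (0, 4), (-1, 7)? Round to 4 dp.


Sides: (-5, -2)->(2, -1): sqrt(50) = 7.071068, (2, -1)->(6, 4): sqrt(41) = 6.403124, (6, 4)->(0, 4): sqrt(36) = 6, (0, 4)->(-1, 7): sqrt(10) = 3.162278, (-1, 7)->(-5, -2): sqrt(97) = 9.848858
Sum = 32.485328
Perimeter = 32.4853

32.4853


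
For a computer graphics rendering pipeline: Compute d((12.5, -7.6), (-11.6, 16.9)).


dx=-24.1, dy=24.5
d^2 = (-24.1)^2 + 24.5^2 = 1181.06
d = sqrt(1181.06) = 34.3666

34.3666


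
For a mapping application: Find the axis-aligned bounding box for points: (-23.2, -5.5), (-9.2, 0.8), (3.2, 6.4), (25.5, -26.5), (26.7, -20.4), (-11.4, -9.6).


x range: [-23.2, 26.7]
y range: [-26.5, 6.4]
Bounding box: (-23.2,-26.5) to (26.7,6.4)

(-23.2,-26.5) to (26.7,6.4)


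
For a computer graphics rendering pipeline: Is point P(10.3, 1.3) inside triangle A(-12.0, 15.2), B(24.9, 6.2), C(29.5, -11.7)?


Cross products: AB x AP = -312.21, BC x BP = -283.88, CA x CP = -23.02
All same sign? yes

Yes, inside


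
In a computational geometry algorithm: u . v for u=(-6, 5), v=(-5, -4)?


u . v = u_x*v_x + u_y*v_y = (-6)*(-5) + 5*(-4)
= 30 + (-20) = 10

10


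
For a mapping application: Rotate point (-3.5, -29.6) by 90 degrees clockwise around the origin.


90° CW: (x,y) -> (y, -x)
(-3.5,-29.6) -> (-29.6, 3.5)

(-29.6, 3.5)


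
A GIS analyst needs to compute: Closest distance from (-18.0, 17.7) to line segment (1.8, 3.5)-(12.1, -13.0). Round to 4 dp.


Project P onto AB: t = 0 (clamped to [0,1])
Closest point on segment: (1.8, 3.5)
Distance: 24.3655

24.3655


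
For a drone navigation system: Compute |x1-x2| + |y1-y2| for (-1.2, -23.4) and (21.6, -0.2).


|(-1.2)-21.6| + |(-23.4)-(-0.2)| = 22.8 + 23.2 = 46

46


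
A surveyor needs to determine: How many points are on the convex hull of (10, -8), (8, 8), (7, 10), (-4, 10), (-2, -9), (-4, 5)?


Convex hull vertices (CCW): (-4, 5), (-2, -9), (10, -8), (8, 8), (7, 10), (-4, 10)
Count = 6

6


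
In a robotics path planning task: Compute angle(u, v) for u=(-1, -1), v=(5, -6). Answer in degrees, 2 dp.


u.v = 1, |u| = sqrt(2) = 1.4142, |v| = sqrt(61) = 7.8102
cos(theta) = u.v/(|u||v|) = 1/sqrt(122) = 0.090536
theta = acos(0.090536) = 84.81 degrees

84.81 degrees


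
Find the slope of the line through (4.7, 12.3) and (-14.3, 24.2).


slope = (y2-y1)/(x2-x1) = (24.2-12.3)/((-14.3)-4.7) = 11.9/(-19) = -0.6263

-0.6263


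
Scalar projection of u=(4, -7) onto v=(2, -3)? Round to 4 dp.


u.v = 29, |v| = sqrt(13) = 3.6056
Scalar projection = u.v / |v| = 29 / sqrt(13) = 8.0432

8.0432


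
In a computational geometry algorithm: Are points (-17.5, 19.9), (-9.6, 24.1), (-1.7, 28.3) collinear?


Cross product: ((-9.6)-(-17.5))*(28.3-19.9) - (24.1-19.9)*((-1.7)-(-17.5))
= 0

Yes, collinear


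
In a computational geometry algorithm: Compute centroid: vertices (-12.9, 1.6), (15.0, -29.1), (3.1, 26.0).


Centroid = ((x_A+x_B+x_C)/3, (y_A+y_B+y_C)/3)
= (((-12.9)+15+3.1)/3, (1.6+(-29.1)+26)/3)
= (1.7333, -0.5)

(1.7333, -0.5)


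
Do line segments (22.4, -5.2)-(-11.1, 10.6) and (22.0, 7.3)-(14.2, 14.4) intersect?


Cross products: d1=94.66, d2=209.27, d3=-412.43, d4=-527.04
d1*d2 < 0 and d3*d4 < 0? no

No, they don't intersect


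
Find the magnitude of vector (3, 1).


|u| = sqrt(3^2 + 1^2) = sqrt(10) = 3.1623

3.1623


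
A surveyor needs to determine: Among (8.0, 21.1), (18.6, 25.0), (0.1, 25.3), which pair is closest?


d(P0,P1) = 11.2947, d(P0,P2) = 8.9471, d(P1,P2) = 18.5024
Closest: P0 and P2

Closest pair: (8.0, 21.1) and (0.1, 25.3), distance = 8.9471


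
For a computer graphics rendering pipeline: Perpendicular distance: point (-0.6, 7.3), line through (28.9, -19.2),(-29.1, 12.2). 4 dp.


|cross product| = 610.7
|line direction| = sqrt(4349.96) = 65.9542
Distance = 610.7/sqrt(4349.96) = 9.2595

9.2595


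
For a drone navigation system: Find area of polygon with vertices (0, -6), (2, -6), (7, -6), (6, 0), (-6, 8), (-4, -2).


Shoelace sum: (0*(-6) - 2*(-6)) + (2*(-6) - 7*(-6)) + (7*0 - 6*(-6)) + (6*8 - (-6)*0) + ((-6)*(-2) - (-4)*8) + ((-4)*(-6) - 0*(-2))
= 194
Area = |194|/2 = 97

97


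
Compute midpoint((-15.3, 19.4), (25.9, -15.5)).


M = (((-15.3)+25.9)/2, (19.4+(-15.5))/2)
= (5.3, 1.95)

(5.3, 1.95)


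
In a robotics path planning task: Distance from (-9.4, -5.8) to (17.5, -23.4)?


dx=26.9, dy=-17.6
d^2 = 26.9^2 + (-17.6)^2 = 1033.37
d = sqrt(1033.37) = 32.1461

32.1461


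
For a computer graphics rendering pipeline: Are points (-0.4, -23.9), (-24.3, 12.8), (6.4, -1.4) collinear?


Cross product: ((-24.3)-(-0.4))*((-1.4)-(-23.9)) - (12.8-(-23.9))*(6.4-(-0.4))
= -787.31

No, not collinear


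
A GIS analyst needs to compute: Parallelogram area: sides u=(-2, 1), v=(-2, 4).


|u x v| = |(-2)*4 - 1*(-2)|
= |(-8) - (-2)| = 6

6


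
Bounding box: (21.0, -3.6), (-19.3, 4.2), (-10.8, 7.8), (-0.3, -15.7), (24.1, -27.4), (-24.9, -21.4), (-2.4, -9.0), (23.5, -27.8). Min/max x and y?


x range: [-24.9, 24.1]
y range: [-27.8, 7.8]
Bounding box: (-24.9,-27.8) to (24.1,7.8)

(-24.9,-27.8) to (24.1,7.8)


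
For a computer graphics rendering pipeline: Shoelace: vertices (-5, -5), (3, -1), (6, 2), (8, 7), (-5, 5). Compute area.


Shoelace sum: ((-5)*(-1) - 3*(-5)) + (3*2 - 6*(-1)) + (6*7 - 8*2) + (8*5 - (-5)*7) + ((-5)*(-5) - (-5)*5)
= 183
Area = |183|/2 = 91.5

91.5


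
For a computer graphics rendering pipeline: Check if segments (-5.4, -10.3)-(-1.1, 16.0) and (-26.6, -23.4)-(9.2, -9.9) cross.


Cross products: d1=182.78, d2=1066.27, d3=501.23, d4=-382.26
d1*d2 < 0 and d3*d4 < 0? no

No, they don't intersect


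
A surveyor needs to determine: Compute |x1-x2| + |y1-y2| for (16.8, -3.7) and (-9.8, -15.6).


|16.8-(-9.8)| + |(-3.7)-(-15.6)| = 26.6 + 11.9 = 38.5

38.5


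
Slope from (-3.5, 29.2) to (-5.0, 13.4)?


slope = (y2-y1)/(x2-x1) = (13.4-29.2)/((-5)-(-3.5)) = (-15.8)/(-1.5) = 10.5333

10.5333


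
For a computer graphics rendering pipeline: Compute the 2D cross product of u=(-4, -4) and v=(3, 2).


u x v = u_x*v_y - u_y*v_x = (-4)*2 - (-4)*3
= (-8) - (-12) = 4

4


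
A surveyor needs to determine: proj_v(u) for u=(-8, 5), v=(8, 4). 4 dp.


u.v = -44, |v| = sqrt(80) = 8.9443
Scalar projection = u.v / |v| = -44 / sqrt(80) = -4.9193

-4.9193


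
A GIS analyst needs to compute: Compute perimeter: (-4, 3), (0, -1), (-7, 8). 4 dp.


Sides: (-4, 3)->(0, -1): sqrt(32) = 5.656854, (0, -1)->(-7, 8): sqrt(130) = 11.401754, (-7, 8)->(-4, 3): sqrt(34) = 5.830952
Sum = 22.88956
Perimeter = 22.8896

22.8896


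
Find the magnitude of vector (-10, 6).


|u| = sqrt((-10)^2 + 6^2) = sqrt(136) = 11.6619

11.6619


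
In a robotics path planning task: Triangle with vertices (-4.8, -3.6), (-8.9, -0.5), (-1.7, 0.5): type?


Side lengths squared: AB^2=26.42, BC^2=52.84, CA^2=26.42
Sorted: [26.42, 26.42, 52.84]
By sides: Isosceles, By angles: Right

Isosceles, Right


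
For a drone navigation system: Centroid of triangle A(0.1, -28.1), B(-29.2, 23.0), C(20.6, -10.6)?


Centroid = ((x_A+x_B+x_C)/3, (y_A+y_B+y_C)/3)
= ((0.1+(-29.2)+20.6)/3, ((-28.1)+23+(-10.6))/3)
= (-2.8333, -5.2333)

(-2.8333, -5.2333)


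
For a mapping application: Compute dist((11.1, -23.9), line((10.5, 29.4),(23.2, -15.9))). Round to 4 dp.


|cross product| = 649.73
|line direction| = sqrt(2213.38) = 47.0466
Distance = 649.73/sqrt(2213.38) = 13.8104

13.8104


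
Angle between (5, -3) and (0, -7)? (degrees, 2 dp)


u.v = 21, |u| = sqrt(34) = 5.831, |v| = sqrt(49) = 7
cos(theta) = u.v/(|u||v|) = 21/sqrt(1666) = 0.514496
theta = acos(0.514496) = 59.04 degrees

59.04 degrees


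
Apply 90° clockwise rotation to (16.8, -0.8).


90° CW: (x,y) -> (y, -x)
(16.8,-0.8) -> (-0.8, -16.8)

(-0.8, -16.8)


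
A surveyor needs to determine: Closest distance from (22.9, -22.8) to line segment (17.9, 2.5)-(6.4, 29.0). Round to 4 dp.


Project P onto AB: t = 0 (clamped to [0,1])
Closest point on segment: (17.9, 2.5)
Distance: 25.7893

25.7893


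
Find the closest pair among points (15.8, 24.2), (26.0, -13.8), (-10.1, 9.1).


d(P0,P1) = 39.3451, d(P0,P2) = 29.9803, d(P1,P2) = 42.7507
Closest: P0 and P2

Closest pair: (15.8, 24.2) and (-10.1, 9.1), distance = 29.9803


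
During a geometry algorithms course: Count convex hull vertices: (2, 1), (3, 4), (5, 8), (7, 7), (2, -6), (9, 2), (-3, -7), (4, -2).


Convex hull vertices (CCW): (-3, -7), (2, -6), (9, 2), (7, 7), (5, 8)
Count = 5

5


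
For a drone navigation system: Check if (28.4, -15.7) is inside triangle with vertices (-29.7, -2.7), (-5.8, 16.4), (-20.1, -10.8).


Cross products: AB x AP = -1420.41, BC x BP = 1389.27, CA x CP = -345.81
All same sign? no

No, outside


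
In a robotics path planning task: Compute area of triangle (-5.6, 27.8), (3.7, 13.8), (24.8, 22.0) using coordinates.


Area = |x_A(y_B-y_C) + x_B(y_C-y_A) + x_C(y_A-y_B)|/2
= |45.92 + (-21.46) + 347.2|/2
= 371.66/2 = 185.83

185.83


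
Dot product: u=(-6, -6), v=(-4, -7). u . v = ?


u . v = u_x*v_x + u_y*v_y = (-6)*(-4) + (-6)*(-7)
= 24 + 42 = 66

66


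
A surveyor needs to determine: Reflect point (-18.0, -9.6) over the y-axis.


Reflection over y-axis: (x,y) -> (-x,y)
(-18, -9.6) -> (18, -9.6)

(18, -9.6)


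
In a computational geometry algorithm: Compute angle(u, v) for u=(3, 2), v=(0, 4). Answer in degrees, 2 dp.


u.v = 8, |u| = sqrt(13) = 3.6056, |v| = sqrt(16) = 4
cos(theta) = u.v/(|u||v|) = 8/sqrt(208) = 0.5547
theta = acos(0.5547) = 56.31 degrees

56.31 degrees


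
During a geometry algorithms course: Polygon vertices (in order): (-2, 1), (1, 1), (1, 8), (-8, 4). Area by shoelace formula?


Shoelace sum: ((-2)*1 - 1*1) + (1*8 - 1*1) + (1*4 - (-8)*8) + ((-8)*1 - (-2)*4)
= 72
Area = |72|/2 = 36

36


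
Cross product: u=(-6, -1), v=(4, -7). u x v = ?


u x v = u_x*v_y - u_y*v_x = (-6)*(-7) - (-1)*4
= 42 - (-4) = 46

46


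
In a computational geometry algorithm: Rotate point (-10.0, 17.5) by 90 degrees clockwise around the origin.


90° CW: (x,y) -> (y, -x)
(-10,17.5) -> (17.5, 10)

(17.5, 10)


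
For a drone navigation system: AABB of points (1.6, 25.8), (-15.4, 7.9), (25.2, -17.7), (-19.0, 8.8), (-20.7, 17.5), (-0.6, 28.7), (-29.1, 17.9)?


x range: [-29.1, 25.2]
y range: [-17.7, 28.7]
Bounding box: (-29.1,-17.7) to (25.2,28.7)

(-29.1,-17.7) to (25.2,28.7)


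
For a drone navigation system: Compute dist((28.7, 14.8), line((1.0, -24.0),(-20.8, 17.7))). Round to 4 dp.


|cross product| = 2000.93
|line direction| = sqrt(2214.13) = 47.0545
Distance = 2000.93/sqrt(2214.13) = 42.5236

42.5236


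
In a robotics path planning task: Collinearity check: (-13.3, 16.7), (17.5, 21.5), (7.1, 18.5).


Cross product: (17.5-(-13.3))*(18.5-16.7) - (21.5-16.7)*(7.1-(-13.3))
= -42.48

No, not collinear


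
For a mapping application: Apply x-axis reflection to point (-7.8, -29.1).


Reflection over x-axis: (x,y) -> (x,-y)
(-7.8, -29.1) -> (-7.8, 29.1)

(-7.8, 29.1)


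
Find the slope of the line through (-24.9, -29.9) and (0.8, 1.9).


slope = (y2-y1)/(x2-x1) = (1.9-(-29.9))/(0.8-(-24.9)) = 31.8/25.7 = 1.2374

1.2374


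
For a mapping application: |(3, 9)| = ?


|u| = sqrt(3^2 + 9^2) = sqrt(90) = 9.4868

9.4868


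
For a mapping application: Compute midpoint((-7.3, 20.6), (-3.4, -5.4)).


M = (((-7.3)+(-3.4))/2, (20.6+(-5.4))/2)
= (-5.35, 7.6)

(-5.35, 7.6)


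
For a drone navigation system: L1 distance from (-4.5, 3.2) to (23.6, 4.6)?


|(-4.5)-23.6| + |3.2-4.6| = 28.1 + 1.4 = 29.5

29.5


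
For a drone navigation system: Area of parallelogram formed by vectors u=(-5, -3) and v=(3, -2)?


|u x v| = |(-5)*(-2) - (-3)*3|
= |10 - (-9)| = 19

19


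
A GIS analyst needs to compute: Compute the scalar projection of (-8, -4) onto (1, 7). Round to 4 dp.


u.v = -36, |v| = sqrt(50) = 7.0711
Scalar projection = u.v / |v| = -36 / sqrt(50) = -5.0912

-5.0912


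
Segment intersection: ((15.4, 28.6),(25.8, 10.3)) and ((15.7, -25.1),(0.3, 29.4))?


Cross products: d1=-810.63, d2=-1095.61, d3=-552.99, d4=-268.01
d1*d2 < 0 and d3*d4 < 0? no

No, they don't intersect


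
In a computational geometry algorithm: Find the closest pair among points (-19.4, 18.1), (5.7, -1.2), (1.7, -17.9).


d(P0,P1) = 31.6623, d(P0,P2) = 41.7278, d(P1,P2) = 17.1724
Closest: P1 and P2

Closest pair: (5.7, -1.2) and (1.7, -17.9), distance = 17.1724


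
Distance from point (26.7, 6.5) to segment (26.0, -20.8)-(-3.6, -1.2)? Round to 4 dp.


Project P onto AB: t = 0.4081 (clamped to [0,1])
Closest point on segment: (13.9197, -12.8009)
Distance: 23.1487

23.1487


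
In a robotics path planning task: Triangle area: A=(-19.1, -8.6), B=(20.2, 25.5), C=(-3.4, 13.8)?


Area = |x_A(y_B-y_C) + x_B(y_C-y_A) + x_C(y_A-y_B)|/2
= |(-223.47) + 452.48 + 115.94|/2
= 344.95/2 = 172.475

172.475


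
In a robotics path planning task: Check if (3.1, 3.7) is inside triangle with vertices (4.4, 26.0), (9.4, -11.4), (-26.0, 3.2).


Cross products: AB x AP = -160.12, BC x BP = -442.56, CA x CP = -648.28
All same sign? yes

Yes, inside


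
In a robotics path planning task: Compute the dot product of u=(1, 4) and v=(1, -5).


u . v = u_x*v_x + u_y*v_y = 1*1 + 4*(-5)
= 1 + (-20) = -19

-19


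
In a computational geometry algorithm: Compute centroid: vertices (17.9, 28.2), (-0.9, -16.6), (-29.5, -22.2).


Centroid = ((x_A+x_B+x_C)/3, (y_A+y_B+y_C)/3)
= ((17.9+(-0.9)+(-29.5))/3, (28.2+(-16.6)+(-22.2))/3)
= (-4.1667, -3.5333)

(-4.1667, -3.5333)


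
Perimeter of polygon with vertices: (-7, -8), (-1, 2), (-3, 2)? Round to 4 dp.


Sides: (-7, -8)->(-1, 2): sqrt(136) = 11.661904, (-1, 2)->(-3, 2): sqrt(4) = 2, (-3, 2)->(-7, -8): sqrt(116) = 10.77033
Sum = 24.432234
Perimeter = 24.4322

24.4322


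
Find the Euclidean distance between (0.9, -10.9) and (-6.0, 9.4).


dx=-6.9, dy=20.3
d^2 = (-6.9)^2 + 20.3^2 = 459.7
d = sqrt(459.7) = 21.4406

21.4406


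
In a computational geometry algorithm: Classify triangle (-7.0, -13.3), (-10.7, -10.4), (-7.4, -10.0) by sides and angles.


Side lengths squared: AB^2=22.1, BC^2=11.05, CA^2=11.05
Sorted: [11.05, 11.05, 22.1]
By sides: Isosceles, By angles: Right

Isosceles, Right


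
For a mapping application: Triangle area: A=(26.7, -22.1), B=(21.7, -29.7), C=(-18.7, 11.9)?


Area = |x_A(y_B-y_C) + x_B(y_C-y_A) + x_C(y_A-y_B)|/2
= |(-1110.72) + 737.8 + (-142.12)|/2
= 515.04/2 = 257.52

257.52


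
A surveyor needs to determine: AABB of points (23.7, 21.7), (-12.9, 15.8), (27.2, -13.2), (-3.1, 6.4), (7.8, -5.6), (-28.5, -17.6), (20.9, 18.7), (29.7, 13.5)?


x range: [-28.5, 29.7]
y range: [-17.6, 21.7]
Bounding box: (-28.5,-17.6) to (29.7,21.7)

(-28.5,-17.6) to (29.7,21.7)


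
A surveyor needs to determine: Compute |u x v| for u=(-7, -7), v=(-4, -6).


|u x v| = |(-7)*(-6) - (-7)*(-4)|
= |42 - 28| = 14

14


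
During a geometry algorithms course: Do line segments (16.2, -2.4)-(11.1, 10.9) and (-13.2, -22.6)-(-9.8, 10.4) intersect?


Cross products: d1=-901.52, d2=-688, d3=494.04, d4=280.52
d1*d2 < 0 and d3*d4 < 0? no

No, they don't intersect


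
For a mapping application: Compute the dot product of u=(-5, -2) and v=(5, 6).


u . v = u_x*v_x + u_y*v_y = (-5)*5 + (-2)*6
= (-25) + (-12) = -37

-37


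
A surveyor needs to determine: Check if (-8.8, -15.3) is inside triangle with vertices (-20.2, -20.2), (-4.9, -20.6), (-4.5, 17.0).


Cross products: AB x AP = 79.53, BC x BP = 148.76, CA x CP = 347.15
All same sign? yes

Yes, inside


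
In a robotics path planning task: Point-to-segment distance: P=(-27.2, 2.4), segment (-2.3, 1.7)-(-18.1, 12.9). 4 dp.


Project P onto AB: t = 1 (clamped to [0,1])
Closest point on segment: (-18.1, 12.9)
Distance: 13.8946

13.8946


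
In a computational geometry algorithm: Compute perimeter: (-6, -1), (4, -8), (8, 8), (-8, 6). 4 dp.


Sides: (-6, -1)->(4, -8): sqrt(149) = 12.206556, (4, -8)->(8, 8): sqrt(272) = 16.492423, (8, 8)->(-8, 6): sqrt(260) = 16.124515, (-8, 6)->(-6, -1): sqrt(53) = 7.28011
Sum = 52.103604
Perimeter = 52.1036

52.1036


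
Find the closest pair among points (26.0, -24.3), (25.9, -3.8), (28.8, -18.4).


d(P0,P1) = 20.5002, d(P0,P2) = 6.5307, d(P1,P2) = 14.8852
Closest: P0 and P2

Closest pair: (26.0, -24.3) and (28.8, -18.4), distance = 6.5307


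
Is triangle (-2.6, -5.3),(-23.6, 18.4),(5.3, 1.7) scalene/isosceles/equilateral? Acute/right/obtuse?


Side lengths squared: AB^2=1002.69, BC^2=1114.1, CA^2=111.41
Sorted: [111.41, 1002.69, 1114.1]
By sides: Scalene, By angles: Right

Scalene, Right


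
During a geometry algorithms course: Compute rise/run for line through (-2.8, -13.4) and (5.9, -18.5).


slope = (y2-y1)/(x2-x1) = ((-18.5)-(-13.4))/(5.9-(-2.8)) = (-5.1)/8.7 = -0.5862

-0.5862


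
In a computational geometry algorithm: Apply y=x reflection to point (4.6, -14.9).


Reflection over y=x: (x,y) -> (y,x)
(4.6, -14.9) -> (-14.9, 4.6)

(-14.9, 4.6)


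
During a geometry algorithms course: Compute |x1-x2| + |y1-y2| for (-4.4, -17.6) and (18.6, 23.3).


|(-4.4)-18.6| + |(-17.6)-23.3| = 23 + 40.9 = 63.9

63.9


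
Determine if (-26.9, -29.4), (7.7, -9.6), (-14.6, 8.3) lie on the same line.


Cross product: (7.7-(-26.9))*(8.3-(-29.4)) - ((-9.6)-(-29.4))*((-14.6)-(-26.9))
= 1060.88

No, not collinear
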